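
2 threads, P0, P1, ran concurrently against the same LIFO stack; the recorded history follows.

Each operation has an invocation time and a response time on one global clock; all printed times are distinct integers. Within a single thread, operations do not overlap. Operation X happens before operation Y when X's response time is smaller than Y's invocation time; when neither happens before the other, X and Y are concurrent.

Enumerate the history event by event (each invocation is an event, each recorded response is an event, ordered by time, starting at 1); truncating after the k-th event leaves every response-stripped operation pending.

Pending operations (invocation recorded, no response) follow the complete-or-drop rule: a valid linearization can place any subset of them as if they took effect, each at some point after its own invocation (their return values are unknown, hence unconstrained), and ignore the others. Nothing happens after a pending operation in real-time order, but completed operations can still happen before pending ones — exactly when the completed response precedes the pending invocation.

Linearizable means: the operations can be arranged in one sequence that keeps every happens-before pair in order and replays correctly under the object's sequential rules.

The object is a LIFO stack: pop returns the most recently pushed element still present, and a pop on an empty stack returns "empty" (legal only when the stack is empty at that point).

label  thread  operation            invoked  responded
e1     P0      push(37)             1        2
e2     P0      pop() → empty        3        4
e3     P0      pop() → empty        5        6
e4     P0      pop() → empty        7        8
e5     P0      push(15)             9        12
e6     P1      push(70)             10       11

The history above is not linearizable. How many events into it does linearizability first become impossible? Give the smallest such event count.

one valid order for events 1..3 is e1:
after step 1 (e1 push(37)): stack <37>
event 4 — e2's response, time 4 — after it, nothing linearizes
take e1, e2: step 2 already fails, because e2 pop() → empty cannot occur there

4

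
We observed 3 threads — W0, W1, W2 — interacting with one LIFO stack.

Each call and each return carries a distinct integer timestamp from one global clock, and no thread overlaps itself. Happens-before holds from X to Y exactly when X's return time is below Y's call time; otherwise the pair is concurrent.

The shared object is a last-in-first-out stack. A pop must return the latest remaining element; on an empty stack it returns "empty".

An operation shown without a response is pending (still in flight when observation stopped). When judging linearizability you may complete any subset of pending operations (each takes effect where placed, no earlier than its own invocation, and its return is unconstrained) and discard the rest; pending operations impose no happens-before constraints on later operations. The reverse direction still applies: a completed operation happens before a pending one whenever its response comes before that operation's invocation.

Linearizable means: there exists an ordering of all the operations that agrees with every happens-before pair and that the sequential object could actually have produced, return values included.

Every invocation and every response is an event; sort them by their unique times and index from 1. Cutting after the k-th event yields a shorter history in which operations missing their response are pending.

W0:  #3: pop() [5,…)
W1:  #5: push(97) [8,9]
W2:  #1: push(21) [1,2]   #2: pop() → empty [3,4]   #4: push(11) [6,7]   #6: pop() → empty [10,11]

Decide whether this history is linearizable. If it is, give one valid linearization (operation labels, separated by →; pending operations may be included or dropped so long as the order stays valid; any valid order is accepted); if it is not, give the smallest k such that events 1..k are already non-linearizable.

already the first 4 events (up to #2's response at time 4) admit no linearization; the first 3 still do
the sole real-time-consistent order of 2 completed operations fails the LIFO stack replay
take #1, #2: step 2 already fails, because #2 pop() → empty cannot occur there

not linearizable — minimal violating prefix: 4 events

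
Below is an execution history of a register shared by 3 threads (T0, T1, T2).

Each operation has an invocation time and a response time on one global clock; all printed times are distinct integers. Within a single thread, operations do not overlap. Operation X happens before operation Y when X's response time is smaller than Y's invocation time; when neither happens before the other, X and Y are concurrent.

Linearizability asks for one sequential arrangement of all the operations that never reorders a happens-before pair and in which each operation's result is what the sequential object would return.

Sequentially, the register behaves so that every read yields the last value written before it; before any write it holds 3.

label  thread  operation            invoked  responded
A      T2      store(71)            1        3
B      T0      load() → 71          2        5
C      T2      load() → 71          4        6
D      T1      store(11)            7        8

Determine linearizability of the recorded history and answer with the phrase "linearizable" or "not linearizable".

linearizable

a witness: A, B, C, D
1. A store(71), leaving value 71
2. B load() → 71, leaving value 71
3. C load() → 71, leaving value 71
4. D store(11), leaving value 11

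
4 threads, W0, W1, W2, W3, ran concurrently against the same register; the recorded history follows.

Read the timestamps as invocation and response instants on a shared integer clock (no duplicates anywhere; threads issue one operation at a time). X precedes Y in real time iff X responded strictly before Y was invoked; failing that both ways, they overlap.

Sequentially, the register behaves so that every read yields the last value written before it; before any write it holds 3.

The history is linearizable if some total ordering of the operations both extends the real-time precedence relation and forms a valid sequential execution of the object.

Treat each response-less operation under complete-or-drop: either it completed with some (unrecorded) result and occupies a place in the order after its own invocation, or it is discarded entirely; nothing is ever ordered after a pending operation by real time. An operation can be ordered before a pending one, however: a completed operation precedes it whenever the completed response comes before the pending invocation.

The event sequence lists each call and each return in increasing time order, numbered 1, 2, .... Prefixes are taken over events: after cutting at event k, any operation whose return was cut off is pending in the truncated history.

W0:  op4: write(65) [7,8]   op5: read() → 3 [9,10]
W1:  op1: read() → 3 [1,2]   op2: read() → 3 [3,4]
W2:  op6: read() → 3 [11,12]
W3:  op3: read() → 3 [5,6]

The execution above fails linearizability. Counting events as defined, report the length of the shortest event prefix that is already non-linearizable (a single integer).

10

events 1..9 are linearizable; a witness order is op1, op2, op3, op4:
after step 1 (op1 read() → 3): value 3
after step 2 (op2 read() → 3): value 3
after step 3 (op3 read() → 3): value 3
after step 4 (op4 write(65)): value 65
with event 10 included (op5 responding at time 10), all real-time-consistent orders fail
e.g. op1, op2, op3, op4, op5: illegal at step 5, since op5 read() → 3 cannot apply there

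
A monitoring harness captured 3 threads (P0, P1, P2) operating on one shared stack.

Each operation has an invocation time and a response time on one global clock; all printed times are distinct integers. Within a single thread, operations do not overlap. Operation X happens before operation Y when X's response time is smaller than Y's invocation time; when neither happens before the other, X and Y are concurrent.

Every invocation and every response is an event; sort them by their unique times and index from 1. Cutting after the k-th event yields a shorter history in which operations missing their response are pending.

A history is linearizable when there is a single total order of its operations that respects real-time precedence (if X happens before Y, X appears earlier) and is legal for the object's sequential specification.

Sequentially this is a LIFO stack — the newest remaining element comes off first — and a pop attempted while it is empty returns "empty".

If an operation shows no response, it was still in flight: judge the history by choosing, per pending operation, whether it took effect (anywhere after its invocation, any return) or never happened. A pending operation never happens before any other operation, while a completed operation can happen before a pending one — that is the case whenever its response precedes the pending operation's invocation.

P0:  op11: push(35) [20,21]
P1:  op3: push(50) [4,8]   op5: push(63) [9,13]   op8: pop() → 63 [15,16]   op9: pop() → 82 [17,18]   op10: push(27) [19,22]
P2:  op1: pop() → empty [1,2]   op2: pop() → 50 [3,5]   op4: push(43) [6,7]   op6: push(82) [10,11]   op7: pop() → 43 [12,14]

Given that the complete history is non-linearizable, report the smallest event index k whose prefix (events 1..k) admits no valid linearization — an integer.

events 1..13 are linearizable; a witness order is op1, op3, op2, op4, op5, op6:
after step 1 (op1 pop() → empty): stack <>
after step 2 (op3 push(50)): stack <50>
after step 3 (op2 pop() → 50): stack <>
after step 4 (op4 push(43)): stack <43>
after step 5 (op5 push(63)): stack <43,63>
after step 6 (op6 push(82)): stack <43,63,82>
once event 14 joins (op7's response, time 14), exhaustive search finds no witness
for example op1, op2, op3, op4, op5, op6, op7 fails at step 2: op2 pop() → 50 is not legal there
for example op1, op2, op3, op4, op6, op5, op7 fails at step 2: op2 pop() → 50 is not legal there

14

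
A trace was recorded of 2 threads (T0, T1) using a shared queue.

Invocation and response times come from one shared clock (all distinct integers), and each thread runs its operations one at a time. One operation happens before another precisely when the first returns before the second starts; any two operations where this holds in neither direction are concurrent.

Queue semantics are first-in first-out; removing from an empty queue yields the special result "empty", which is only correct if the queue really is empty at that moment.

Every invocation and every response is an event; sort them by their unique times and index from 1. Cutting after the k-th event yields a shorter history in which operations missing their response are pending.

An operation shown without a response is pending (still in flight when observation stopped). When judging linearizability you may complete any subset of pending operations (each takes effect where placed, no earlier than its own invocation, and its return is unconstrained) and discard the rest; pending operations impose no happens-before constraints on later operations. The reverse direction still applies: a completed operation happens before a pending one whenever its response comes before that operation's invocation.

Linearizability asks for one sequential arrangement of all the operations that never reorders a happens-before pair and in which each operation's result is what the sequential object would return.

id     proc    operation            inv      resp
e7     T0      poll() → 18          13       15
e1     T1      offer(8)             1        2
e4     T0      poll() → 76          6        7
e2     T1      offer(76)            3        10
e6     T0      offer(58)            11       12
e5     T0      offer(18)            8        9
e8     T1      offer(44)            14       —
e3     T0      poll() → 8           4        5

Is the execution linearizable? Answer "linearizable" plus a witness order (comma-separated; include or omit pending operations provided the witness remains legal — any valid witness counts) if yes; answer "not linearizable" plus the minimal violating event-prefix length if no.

after step 1 (e1 offer(8)): queue <8>
after step 2 (e2 offer(76)): queue <8,76>
after step 3 (e3 poll() → 8): queue <76>
after step 4 (e4 poll() → 76): queue <>
after step 5 (e5 offer(18)): queue <18>
after step 6 (e6 offer(58)): queue <18,58>
after step 7 (e7 poll() → 18): queue <58>

linearizable — witness: e1, e2, e3, e4, e5, e6, e7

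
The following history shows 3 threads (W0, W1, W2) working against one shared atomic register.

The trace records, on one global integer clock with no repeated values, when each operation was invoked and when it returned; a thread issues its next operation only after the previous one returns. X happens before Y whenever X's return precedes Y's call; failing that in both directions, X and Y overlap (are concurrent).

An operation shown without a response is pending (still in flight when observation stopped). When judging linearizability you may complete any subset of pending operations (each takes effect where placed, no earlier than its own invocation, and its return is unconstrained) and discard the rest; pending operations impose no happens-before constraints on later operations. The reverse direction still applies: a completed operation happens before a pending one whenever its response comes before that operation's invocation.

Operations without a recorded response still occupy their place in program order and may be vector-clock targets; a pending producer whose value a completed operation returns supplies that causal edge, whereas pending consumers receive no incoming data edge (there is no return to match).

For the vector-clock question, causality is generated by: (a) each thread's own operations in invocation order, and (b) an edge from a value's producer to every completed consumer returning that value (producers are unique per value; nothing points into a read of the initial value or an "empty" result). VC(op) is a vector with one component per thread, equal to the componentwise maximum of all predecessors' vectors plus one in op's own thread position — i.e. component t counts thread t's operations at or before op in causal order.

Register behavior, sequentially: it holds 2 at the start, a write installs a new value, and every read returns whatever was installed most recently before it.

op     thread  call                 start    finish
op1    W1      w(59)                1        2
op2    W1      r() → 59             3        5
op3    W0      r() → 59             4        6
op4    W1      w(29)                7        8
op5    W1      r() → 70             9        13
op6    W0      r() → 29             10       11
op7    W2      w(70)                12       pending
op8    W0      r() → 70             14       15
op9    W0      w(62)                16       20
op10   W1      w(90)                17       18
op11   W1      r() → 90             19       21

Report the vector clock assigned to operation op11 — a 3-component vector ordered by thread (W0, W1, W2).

VC(op7, invoked at 12): no causal predecessors; +1 on W2 → (0, 0, 1)
VC(op1, invoked at 1): no causal predecessors; +1 on W1 → (0, 1, 0)
invoked at 3, op2 merges VC(op1)=(0, 1, 0) and bumps W1's slot → (0, 2, 0)
invoked at 4, op3 merges VC(op1)=(0, 1, 0) and bumps W0's slot → (1, 1, 0)
invoked at 7, op4 merges VC(op2)=(0, 2, 0) and bumps W1's slot → (0, 3, 0)
invoked at 9, op5 merges VC(op4)=(0, 3, 0), VC(op7)=(0, 0, 1) and bumps W1's slot → (0, 4, 1)
invoked at 10, op6 merges VC(op3)=(1, 1, 0), VC(op4)=(0, 3, 0) and bumps W0's slot → (2, 3, 0)
invoked at 17, op10 merges VC(op5)=(0, 4, 1) and bumps W1's slot → (0, 5, 1)
invoked at 19, op11 merges VC(op10)=(0, 5, 1) and bumps W1's slot → (0, 6, 1)
invoked at 14, op8 merges VC(op6)=(2, 3, 0), VC(op7)=(0, 0, 1) and bumps W0's slot → (3, 3, 1)
invoked at 16, op9 merges VC(op8)=(3, 3, 1) and bumps W0's slot → (4, 3, 1)
target: VC(op11) = (0, 6, 1)

(0, 6, 1)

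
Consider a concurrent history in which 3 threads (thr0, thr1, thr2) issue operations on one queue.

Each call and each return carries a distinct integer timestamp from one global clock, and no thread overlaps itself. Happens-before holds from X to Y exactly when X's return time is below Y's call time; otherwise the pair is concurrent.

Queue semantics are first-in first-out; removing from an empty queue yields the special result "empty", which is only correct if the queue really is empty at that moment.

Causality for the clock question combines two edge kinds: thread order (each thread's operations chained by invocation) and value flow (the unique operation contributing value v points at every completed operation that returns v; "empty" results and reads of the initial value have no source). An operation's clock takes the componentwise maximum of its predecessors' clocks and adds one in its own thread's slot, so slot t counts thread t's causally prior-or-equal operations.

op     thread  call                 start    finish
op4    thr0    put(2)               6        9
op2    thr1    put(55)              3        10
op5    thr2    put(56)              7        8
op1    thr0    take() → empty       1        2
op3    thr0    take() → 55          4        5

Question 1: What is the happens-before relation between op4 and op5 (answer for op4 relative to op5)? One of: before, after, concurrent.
op4 spans [6,9], op5 spans [7,8]
the intervals overlap in both directions

concurrent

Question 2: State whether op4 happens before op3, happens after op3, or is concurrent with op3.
op4 spans [6,9], op3 spans [4,5]
resp(op3)=5 < inv(op4)=6

after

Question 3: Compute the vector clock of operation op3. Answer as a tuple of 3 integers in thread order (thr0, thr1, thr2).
root op op5, invoked 7: fresh clock plus thr2's own tick → (0, 0, 1)
root op op2, invoked 3: fresh clock plus thr1's own tick → (0, 1, 0)
root op op1, invoked 1: fresh clock plus thr0's own tick → (1, 0, 0)
VC(op3, invoked at 4): max of VC(op1)=(1, 0, 0), VC(op2)=(0, 1, 0), then +1 on thread thr0 → (2, 1, 0)
VC(op4, invoked at 6): max of VC(op3)=(2, 1, 0), then +1 on thread thr0 → (3, 1, 0)
target: VC(op3) = (2, 1, 0)

(2, 1, 0)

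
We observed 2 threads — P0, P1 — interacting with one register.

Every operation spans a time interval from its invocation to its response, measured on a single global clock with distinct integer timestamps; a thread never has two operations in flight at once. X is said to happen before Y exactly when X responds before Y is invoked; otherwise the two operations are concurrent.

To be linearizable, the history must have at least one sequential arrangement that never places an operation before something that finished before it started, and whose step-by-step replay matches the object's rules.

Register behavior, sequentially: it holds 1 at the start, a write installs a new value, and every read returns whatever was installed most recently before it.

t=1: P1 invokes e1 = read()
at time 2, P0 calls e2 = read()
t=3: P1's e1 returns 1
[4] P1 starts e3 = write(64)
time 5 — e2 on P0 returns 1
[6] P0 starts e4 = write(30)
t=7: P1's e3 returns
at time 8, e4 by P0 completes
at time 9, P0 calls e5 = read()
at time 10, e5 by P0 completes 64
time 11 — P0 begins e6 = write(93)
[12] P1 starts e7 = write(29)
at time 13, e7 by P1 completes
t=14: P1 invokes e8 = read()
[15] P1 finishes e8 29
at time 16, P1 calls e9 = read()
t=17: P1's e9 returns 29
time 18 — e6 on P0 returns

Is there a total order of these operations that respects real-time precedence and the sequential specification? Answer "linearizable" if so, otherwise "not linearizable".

linearizable

witness order: e1, e2, e4, e3, e5, e6, e7, e8, e9
1. e1 read() → 1, leaving value 1
2. e2 read() → 1, leaving value 1
3. e4 write(30), leaving value 30
4. e3 write(64), leaving value 64
5. e5 read() → 64, leaving value 64
6. e6 write(93), leaving value 93
7. e7 write(29), leaving value 29
8. e8 read() → 29, leaving value 29
9. e9 read() → 29, leaving value 29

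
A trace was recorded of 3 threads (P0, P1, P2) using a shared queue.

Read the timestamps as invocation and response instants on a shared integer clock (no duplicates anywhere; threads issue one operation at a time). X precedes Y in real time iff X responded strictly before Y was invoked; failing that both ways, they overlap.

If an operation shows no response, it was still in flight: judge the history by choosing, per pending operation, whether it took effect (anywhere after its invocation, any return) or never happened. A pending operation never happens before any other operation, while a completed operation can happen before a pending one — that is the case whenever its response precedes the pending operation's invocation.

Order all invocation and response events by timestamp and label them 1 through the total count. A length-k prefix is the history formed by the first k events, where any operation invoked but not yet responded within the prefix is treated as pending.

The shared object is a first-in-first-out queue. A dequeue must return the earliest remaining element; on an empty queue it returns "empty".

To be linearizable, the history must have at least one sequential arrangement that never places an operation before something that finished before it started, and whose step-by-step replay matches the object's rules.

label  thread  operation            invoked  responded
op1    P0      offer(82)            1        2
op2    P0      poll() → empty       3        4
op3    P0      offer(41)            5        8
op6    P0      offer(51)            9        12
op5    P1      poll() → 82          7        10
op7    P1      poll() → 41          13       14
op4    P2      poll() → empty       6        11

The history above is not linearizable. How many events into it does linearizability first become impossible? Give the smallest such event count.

4

events 1..3 are linearizable; a witness order is op1:
1. op1 offer(82), leaving queue <82>
event 4 — op2's response, time 4 — after it, nothing linearizes
for example op1, op2 fails at step 2: op2 poll() → empty is not legal there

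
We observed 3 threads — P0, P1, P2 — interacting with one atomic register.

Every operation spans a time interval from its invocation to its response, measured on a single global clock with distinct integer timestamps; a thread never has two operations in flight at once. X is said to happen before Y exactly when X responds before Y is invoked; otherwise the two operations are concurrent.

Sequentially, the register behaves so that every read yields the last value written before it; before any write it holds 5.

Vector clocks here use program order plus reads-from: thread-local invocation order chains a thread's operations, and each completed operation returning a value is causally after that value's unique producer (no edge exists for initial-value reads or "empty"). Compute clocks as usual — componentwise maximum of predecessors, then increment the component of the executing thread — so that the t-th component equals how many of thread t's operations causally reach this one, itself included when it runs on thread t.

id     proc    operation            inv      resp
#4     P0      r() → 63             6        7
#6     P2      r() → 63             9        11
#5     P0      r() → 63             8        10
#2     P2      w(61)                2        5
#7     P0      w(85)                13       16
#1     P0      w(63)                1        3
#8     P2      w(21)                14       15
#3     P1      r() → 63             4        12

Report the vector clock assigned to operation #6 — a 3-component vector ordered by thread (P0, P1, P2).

(1, 0, 2)

invoked at 2, #2 has no predecessors; its own P2 bump gives (0, 0, 1)
invoked at 1, #1 has no predecessors; its own P0 bump gives (1, 0, 0)
from VC(#1)=(1, 0, 0), #3 (invoked 4) maxes components and bumps P1 → (1, 1, 0)
from VC(#1)=(1, 0, 0), #4 (invoked 6) maxes components and bumps P0 → (2, 0, 0)
from VC(#1)=(1, 0, 0), VC(#2)=(0, 0, 1), #6 (invoked 9) maxes components and bumps P2 → (1, 0, 2)
from VC(#1)=(1, 0, 0), VC(#4)=(2, 0, 0), #5 (invoked 8) maxes components and bumps P0 → (3, 0, 0)
from VC(#6)=(1, 0, 2), #8 (invoked 14) maxes components and bumps P2 → (1, 0, 3)
from VC(#5)=(3, 0, 0), #7 (invoked 13) maxes components and bumps P0 → (4, 0, 0)
target: VC(#6) = (1, 0, 2)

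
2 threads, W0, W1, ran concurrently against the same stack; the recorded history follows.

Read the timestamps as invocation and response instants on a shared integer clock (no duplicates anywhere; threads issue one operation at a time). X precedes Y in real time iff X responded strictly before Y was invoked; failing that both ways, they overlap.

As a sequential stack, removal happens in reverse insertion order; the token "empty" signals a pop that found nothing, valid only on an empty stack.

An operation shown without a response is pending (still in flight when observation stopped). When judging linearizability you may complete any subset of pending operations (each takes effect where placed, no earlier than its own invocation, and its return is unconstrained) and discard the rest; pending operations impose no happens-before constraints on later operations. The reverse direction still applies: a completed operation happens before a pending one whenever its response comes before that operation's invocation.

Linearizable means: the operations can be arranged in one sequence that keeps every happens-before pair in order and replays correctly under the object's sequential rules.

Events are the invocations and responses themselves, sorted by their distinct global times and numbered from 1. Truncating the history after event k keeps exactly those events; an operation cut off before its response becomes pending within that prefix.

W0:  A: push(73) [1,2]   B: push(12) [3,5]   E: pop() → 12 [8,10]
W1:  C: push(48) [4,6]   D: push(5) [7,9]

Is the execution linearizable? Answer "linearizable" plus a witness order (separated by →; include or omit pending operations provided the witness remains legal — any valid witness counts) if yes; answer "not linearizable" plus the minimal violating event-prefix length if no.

linearizable — witness: A → C → B → E → D

step 1: A push(73) — stack <73>
step 2: C push(48) — stack <73,48>
step 3: B push(12) — stack <73,48,12>
step 4: E pop() → 12 — stack <73,48>
step 5: D push(5) — stack <73,48,5>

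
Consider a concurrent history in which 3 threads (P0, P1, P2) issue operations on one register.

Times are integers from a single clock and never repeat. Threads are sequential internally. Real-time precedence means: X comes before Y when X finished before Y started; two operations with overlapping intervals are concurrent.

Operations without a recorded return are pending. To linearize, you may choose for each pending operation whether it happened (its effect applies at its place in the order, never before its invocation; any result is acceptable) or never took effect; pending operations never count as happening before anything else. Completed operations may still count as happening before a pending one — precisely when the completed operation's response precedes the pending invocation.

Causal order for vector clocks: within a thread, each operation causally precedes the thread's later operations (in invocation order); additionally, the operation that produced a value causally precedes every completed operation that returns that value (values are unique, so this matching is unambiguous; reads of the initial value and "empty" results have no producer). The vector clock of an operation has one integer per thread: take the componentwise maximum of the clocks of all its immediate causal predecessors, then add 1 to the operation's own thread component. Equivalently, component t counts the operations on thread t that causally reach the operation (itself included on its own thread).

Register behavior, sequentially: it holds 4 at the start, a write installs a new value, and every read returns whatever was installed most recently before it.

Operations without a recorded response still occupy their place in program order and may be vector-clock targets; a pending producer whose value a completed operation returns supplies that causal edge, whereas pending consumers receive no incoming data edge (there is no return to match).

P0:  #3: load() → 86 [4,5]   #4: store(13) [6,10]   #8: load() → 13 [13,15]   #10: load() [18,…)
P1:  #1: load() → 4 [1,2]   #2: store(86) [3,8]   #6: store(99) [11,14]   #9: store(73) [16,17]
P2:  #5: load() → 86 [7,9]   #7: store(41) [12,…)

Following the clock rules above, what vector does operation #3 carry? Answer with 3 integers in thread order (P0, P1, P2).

VC(#1, invoked at 1): no causal predecessors; +1 on P1 → (0, 1, 0)
invoked at 3, #2 merges VC(#1)=(0, 1, 0) and bumps P1's slot → (0, 2, 0)
invoked at 7, #5 merges VC(#2)=(0, 2, 0) and bumps P2's slot → (0, 2, 1)
invoked at 11, #6 merges VC(#2)=(0, 2, 0) and bumps P1's slot → (0, 3, 0)
invoked at 4, #3 merges VC(#2)=(0, 2, 0) and bumps P0's slot → (1, 2, 0)
invoked at 12, #7 merges VC(#5)=(0, 2, 1) and bumps P2's slot → (0, 2, 2)
invoked at 16, #9 merges VC(#6)=(0, 3, 0) and bumps P1's slot → (0, 4, 0)
invoked at 6, #4 merges VC(#3)=(1, 2, 0) and bumps P0's slot → (2, 2, 0)
invoked at 13, #8 merges VC(#4)=(2, 2, 0) and bumps P0's slot → (3, 2, 0)
invoked at 18, #10 merges VC(#8)=(3, 2, 0) and bumps P0's slot → (4, 2, 0)
target: VC(#3) = (1, 2, 0)

(1, 2, 0)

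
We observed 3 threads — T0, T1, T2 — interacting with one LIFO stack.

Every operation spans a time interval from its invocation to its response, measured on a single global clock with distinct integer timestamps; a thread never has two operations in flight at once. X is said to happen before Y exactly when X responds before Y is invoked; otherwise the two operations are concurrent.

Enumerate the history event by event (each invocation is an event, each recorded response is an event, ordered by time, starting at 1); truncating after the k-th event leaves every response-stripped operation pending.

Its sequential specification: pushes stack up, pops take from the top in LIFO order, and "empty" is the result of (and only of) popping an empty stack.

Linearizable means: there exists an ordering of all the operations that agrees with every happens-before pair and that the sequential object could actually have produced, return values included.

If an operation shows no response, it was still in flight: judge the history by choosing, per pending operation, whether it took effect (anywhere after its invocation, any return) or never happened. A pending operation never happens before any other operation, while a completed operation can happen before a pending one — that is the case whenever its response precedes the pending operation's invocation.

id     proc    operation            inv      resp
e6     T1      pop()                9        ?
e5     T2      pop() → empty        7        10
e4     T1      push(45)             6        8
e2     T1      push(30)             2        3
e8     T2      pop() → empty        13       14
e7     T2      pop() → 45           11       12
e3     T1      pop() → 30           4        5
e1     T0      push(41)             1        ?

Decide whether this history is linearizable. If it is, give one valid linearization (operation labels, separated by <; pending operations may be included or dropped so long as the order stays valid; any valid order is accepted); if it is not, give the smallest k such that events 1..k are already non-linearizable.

linearizable — witness: e2 < e3 < e5 < e1 < e4 < e7 < e6 < e8

after step 1 (e2 push(30)): stack <30>
after step 2 (e3 pop() → 30): stack <>
after step 3 (e5 pop() → empty): stack <>
after step 4 (e1 push(41) (pending, included)): stack <41>
after step 5 (e4 push(45)): stack <41,45>
after step 6 (e7 pop() → 45): stack <41>
after step 7 (e6 pop() (pending, included)): stack <>
after step 8 (e8 pop() → empty): stack <>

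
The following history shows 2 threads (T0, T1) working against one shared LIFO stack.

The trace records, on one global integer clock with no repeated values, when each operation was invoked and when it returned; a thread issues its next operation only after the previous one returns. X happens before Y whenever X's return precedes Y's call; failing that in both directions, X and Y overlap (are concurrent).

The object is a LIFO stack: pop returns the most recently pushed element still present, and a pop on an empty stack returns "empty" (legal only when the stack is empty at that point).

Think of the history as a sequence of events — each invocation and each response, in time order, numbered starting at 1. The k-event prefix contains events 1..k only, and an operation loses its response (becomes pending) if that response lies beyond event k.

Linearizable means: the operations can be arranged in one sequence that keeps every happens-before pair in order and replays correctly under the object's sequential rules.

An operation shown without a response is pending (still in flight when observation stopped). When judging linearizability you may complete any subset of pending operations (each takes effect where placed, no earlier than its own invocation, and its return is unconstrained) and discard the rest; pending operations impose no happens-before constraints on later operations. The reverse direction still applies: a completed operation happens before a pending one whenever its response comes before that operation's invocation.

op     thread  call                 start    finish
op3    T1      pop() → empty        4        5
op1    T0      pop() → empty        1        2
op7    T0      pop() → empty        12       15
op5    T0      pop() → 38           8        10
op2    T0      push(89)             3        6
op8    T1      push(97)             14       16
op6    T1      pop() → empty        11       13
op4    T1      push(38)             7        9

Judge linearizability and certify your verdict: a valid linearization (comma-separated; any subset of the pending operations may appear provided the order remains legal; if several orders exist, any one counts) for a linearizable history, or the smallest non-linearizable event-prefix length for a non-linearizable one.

the violation lands at event 15, op7's response at time 15: events 1..14 linearize, events 1..15 do not
7 completed operations, 8 real-time-consistent orders — every LIFO stack replay fails
including or dropping the 1 pending operation (op8) in any combination fails
for example op1, op2, op3, op4, op5, op6, op7 (pending dropped) fails at step 3: op3 pop() → empty is not legal there
for example op1, op2, op3, op4, op5, op7, op6 (pending dropped) fails at step 3: op3 pop() → empty is not legal there

not linearizable — minimal violating prefix: 15 events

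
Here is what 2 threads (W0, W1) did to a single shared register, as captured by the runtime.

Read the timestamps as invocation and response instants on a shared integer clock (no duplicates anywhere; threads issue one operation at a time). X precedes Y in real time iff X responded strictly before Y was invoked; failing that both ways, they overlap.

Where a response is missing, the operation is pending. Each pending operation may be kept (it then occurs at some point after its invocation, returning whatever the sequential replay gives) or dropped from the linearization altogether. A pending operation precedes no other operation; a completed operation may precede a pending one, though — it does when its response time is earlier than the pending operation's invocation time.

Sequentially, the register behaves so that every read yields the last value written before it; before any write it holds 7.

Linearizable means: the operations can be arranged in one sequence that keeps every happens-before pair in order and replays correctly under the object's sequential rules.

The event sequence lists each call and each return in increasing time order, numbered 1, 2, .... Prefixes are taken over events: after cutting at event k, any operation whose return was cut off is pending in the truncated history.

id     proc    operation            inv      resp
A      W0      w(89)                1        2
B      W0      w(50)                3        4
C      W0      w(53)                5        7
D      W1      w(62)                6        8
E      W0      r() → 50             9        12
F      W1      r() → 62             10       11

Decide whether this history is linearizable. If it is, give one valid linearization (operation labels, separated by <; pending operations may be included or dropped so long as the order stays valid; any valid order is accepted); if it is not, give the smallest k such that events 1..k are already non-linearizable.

not linearizable — minimal violating prefix: 12 events

cut after 11 events: linearizable; cut after 12 events (E responds, time 12): not linearizable
every one of the 4 real-time-consistent orders over 6 completed register ops fails the sequential spec
for example A, B, C, D, E, F fails at step 5: E r() → 50 is not legal there
for example A, B, C, D, F, E fails at step 6: E r() → 50 is not legal there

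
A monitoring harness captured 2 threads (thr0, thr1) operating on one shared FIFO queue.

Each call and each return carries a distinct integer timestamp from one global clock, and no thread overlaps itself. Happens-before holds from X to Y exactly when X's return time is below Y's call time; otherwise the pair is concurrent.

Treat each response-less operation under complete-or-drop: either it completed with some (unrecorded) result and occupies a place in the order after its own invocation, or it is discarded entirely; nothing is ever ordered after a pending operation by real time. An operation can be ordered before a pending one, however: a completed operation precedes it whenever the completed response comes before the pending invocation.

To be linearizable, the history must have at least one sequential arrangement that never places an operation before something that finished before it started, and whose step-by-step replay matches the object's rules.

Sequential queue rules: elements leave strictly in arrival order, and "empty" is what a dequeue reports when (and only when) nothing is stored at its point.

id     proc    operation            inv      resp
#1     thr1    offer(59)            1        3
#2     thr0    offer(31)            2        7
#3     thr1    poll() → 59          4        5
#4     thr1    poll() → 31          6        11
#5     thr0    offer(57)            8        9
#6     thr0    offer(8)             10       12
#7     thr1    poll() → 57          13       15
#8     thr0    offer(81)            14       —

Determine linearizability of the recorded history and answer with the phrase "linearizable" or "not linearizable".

linearizable

a witness: #1, #2, #3, #4, #5, #6, #7
after step 1 (#1 offer(59)): queue <59>
after step 2 (#2 offer(31)): queue <59,31>
after step 3 (#3 poll() → 59): queue <31>
after step 4 (#4 poll() → 31): queue <>
after step 5 (#5 offer(57)): queue <57>
after step 6 (#6 offer(8)): queue <57,8>
after step 7 (#7 poll() → 57): queue <8>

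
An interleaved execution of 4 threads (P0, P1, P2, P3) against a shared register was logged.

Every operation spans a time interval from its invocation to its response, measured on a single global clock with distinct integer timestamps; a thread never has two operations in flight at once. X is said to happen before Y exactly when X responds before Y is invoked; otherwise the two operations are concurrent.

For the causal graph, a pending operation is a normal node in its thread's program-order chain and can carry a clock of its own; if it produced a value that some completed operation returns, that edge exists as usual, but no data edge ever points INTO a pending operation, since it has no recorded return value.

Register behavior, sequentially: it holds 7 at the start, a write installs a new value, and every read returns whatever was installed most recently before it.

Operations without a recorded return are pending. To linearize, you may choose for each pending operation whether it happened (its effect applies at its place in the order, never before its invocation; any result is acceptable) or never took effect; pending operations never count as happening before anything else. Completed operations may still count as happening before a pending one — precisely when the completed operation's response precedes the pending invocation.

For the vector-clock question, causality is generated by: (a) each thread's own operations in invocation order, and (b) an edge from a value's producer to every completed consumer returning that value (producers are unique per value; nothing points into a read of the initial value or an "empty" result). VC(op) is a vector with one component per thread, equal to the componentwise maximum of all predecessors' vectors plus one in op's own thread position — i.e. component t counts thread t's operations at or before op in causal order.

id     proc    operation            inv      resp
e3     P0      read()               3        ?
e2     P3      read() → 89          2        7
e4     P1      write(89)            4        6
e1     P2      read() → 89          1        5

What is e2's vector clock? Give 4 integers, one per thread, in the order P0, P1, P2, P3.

(0, 1, 0, 1)

no predecessors for e4 (invoked 4): P1 increments from zero → (0, 1, 0, 0)
no predecessors for e3 (invoked 3): P0 increments from zero → (1, 0, 0, 0)
merge at e2 (invoked 2): VC(e4)=(0, 1, 0, 0), own-thread bump on P3 → (0, 1, 0, 1)
merge at e1 (invoked 1): VC(e4)=(0, 1, 0, 0), own-thread bump on P2 → (0, 1, 1, 0)
target: VC(e2) = (0, 1, 0, 1)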